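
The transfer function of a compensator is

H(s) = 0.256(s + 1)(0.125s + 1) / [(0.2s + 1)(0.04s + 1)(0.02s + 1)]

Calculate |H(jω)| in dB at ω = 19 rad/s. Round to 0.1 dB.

At ω = 19 rad/s:
zero (1 + j19·1) = 1 + j19 → |·| ≈ 19.026, ∠ ≈ 86.99°
zero (1 + j19·0.125) = 1 + j2.375 → |·| ≈ 2.5769, ∠ ≈ 67.17°
pole (1 + j19·0.2) = 1 + j3.8 → |·| ≈ 3.9294, ∠ ≈ 75.26°
pole (1 + j19·0.04) = 1 + j0.76 → |·| ≈ 1.256, ∠ ≈ 37.23°
pole (1 + j19·0.02) = 1 + j0.38 → |·| ≈ 1.0698, ∠ ≈ 20.81°
|H| = 0.256 · 19.026 · 2.5769 / (3.9294 · 1.256 · 1.0698) ≈ 2.3772
Gain = 20 log₁₀(2.3772) ≈ 7.52 dB

7.5 dB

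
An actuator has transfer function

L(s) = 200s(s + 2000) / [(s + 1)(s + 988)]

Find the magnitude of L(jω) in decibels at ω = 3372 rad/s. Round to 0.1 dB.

47.0 dB

At s = jω = j3372:
zero (s+2000): 2000 + j3372 → |·| = √(2000²+3372²) = √15370384 ≈ 3920.5, ∠ = arctan(3372/2000) ≈ 59.33°
zero at origin: s = j3372 → |·| = 3372, ∠ = 90.00°
pole (s+1): 1 + j3372 → |·| = √(1²+3372²) = √11370385 ≈ 3372, ∠ = arctan(3372/1) ≈ 89.98°
pole (s+988): 988 + j3372 → |·| = √(988²+3372²) = √12346528 ≈ 3513.8, ∠ = arctan(3372/988) ≈ 73.67°
|L| = 200 · 1.322e+07 / 1.1849e+07 ≈ 223.14
Gain = 20 log₁₀(223.14) ≈ 46.97 dB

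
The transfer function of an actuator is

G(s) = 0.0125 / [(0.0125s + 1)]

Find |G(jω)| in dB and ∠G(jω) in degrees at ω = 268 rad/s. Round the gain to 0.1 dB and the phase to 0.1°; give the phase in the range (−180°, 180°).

-48.9 dB, -73.4°

At ω = 268 rad/s:
pole (1 + j268·0.0125) = 1 + j3.35 → |·| ≈ 3.4961, ∠ ≈ 73.38°
|G| = 0.0125 · 1 / (3.4961) ≈ 0.0035754
Gain = 20 log₁₀(0.0035754) ≈ -48.93 dB
∠G = (0°) − (73.38°) = -73.38°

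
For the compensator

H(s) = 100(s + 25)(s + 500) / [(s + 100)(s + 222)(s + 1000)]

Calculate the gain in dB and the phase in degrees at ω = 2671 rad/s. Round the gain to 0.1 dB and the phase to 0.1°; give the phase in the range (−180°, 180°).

At s = jω = j2671:
zero (s+25): 25 + j2671 → |·| = √(25²+2671²) = √7134866 ≈ 2671.1, ∠ = arctan(2671/25) ≈ 89.46°
zero (s+500): 500 + j2671 → |·| = √(500²+2671²) = √7384241 ≈ 2717.4, ∠ = arctan(2671/500) ≈ 79.40°
pole (s+100): 100 + j2671 → |·| = √(100²+2671²) = √7144241 ≈ 2672.9, ∠ = arctan(2671/100) ≈ 87.86°
pole (s+222): 222 + j2671 → |·| = √(222²+2671²) = √7183525 ≈ 2680.2, ∠ = arctan(2671/222) ≈ 85.25°
pole (s+1000): 1000 + j2671 → |·| = √(1000²+2671²) = √8134241 ≈ 2852.1, ∠ = arctan(2671/1000) ≈ 69.47°
|H| = 100 · 7.2584e+06 / 2.0432e+10 ≈ 0.035525
Gain = 20 log₁₀(0.035525) ≈ -28.99 dB
∠H = 168.86° − 242.58° = -73.72°

-29.0 dB, -73.7°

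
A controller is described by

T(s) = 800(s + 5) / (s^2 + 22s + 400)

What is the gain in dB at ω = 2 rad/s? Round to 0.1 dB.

At s = jω = j2:
zero (s+5): 5 + j2 → |·| = √(5²+2²) = √29 ≈ 5.3852, ∠ = arctan(2/5) ≈ 21.80°
quadratic: (j2)² + 22·j2 + 400 = 396 + j44 → |·| ≈ 398.44, ∠ ≈ 6.34°
|T| = 800 · 5.3852 / 398.44 ≈ 10.813
Gain = 20 log₁₀(10.813) ≈ 20.68 dB

20.7 dB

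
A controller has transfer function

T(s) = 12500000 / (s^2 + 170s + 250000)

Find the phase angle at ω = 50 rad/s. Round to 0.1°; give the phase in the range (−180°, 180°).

-2.0°

At s = jω = j50:
quadratic: (j50)² + 170·j50 + 250000 = 247500 + j8500 → |·| ≈ 2.4765e+05, ∠ ≈ 1.97°
∠T = 0.00° − 1.97° = -1.97°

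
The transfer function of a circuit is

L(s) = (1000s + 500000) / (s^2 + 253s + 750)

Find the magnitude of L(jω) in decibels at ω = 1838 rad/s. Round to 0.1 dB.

Substitute s = j1838:
Numerator: 1000(j1838) + 500000 = 500000 + j1838000
Denominator: (j1838)^2 + 253(j1838) + 750 = -3377494 + j465014
|N| = √(500000² + 1838000²) ≈ 1.9048e+06, ∠N ≈ 74.78°
|D| = √(3377494² + 465014²) ≈ 3.4094e+06, ∠D ≈ 172.16°
|L| = 1.9048e+06 / 3.4094e+06 ≈ 0.55869
Gain = 20 log₁₀(0.55869) ≈ -5.06 dB

-5.1 dB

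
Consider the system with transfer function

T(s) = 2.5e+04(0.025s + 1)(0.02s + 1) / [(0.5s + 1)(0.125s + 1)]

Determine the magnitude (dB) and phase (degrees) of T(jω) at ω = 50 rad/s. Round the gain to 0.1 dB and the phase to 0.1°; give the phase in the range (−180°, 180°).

At ω = 50 rad/s:
zero (1 + j50·0.025) = 1 + j1.25 → |·| ≈ 1.6008, ∠ ≈ 51.34°
zero (1 + j50·0.02) = 1 + j1 → |·| ≈ 1.4142, ∠ ≈ 45.00°
pole (1 + j50·0.5) = 1 + j25 → |·| ≈ 25.02, ∠ ≈ 87.71°
pole (1 + j50·0.125) = 1 + j6.25 → |·| ≈ 6.3295, ∠ ≈ 80.91°
|T| = 2.5e+04 · 1.6008 · 1.4142 / (25.02 · 6.3295) ≈ 357.38
Gain = 20 log₁₀(357.38) ≈ 51.06 dB
∠T = (51.34° + 45.00°) − (87.71° + 80.91°) = -72.28°

51.1 dB, -72.3°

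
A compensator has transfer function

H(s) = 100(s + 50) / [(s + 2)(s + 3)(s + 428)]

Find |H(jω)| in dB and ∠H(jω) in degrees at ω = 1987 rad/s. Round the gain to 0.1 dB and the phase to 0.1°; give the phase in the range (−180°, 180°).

-92.1 dB, -169.1°

At s = jω = j1987:
zero (s+50): 50 + j1987 → |·| = √(50²+1987²) = √3950669 ≈ 1987.6, ∠ = arctan(1987/50) ≈ 88.56°
pole (s+2): 2 + j1987 → |·| = √(2²+1987²) = √3948173 ≈ 1987, ∠ = arctan(1987/2) ≈ 89.94°
pole (s+3): 3 + j1987 → |·| = √(3²+1987²) = √3948178 ≈ 1987, ∠ = arctan(1987/3) ≈ 89.91°
pole (s+428): 428 + j1987 → |·| = √(428²+1987²) = √4131353 ≈ 2032.6, ∠ = arctan(1987/428) ≈ 77.84°
|H| = 100 · 1987.6 / 8.025e+09 ≈ 2.4768e-05
Gain = 20 log₁₀(2.4768e-05) ≈ -92.12 dB
∠H = 88.56° − 257.69° = -169.13°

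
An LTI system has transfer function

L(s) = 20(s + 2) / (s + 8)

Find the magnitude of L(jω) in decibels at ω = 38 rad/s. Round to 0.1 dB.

25.8 dB

At s = jω = j38:
zero (s+2): 2 + j38 → |·| = √(2²+38²) = √1448 ≈ 38.053, ∠ = arctan(38/2) ≈ 86.99°
pole (s+8): 8 + j38 → |·| = √(8²+38²) = √1508 ≈ 38.833, ∠ = arctan(38/8) ≈ 78.11°
|L| = 20 · 38.053 / 38.833 ≈ 19.598
Gain = 20 log₁₀(19.598) ≈ 25.84 dB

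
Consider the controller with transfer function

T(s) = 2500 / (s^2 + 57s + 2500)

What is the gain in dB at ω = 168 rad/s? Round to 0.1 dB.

At s = jω = j168:
quadratic: (j168)² + 57·j168 + 2500 = -25724 + j9576 → |·| ≈ 27449, ∠ ≈ 159.58°
|T| = 2500 / 27449 ≈ 0.091078
Gain = 20 log₁₀(0.091078) ≈ -20.81 dB

-20.8 dB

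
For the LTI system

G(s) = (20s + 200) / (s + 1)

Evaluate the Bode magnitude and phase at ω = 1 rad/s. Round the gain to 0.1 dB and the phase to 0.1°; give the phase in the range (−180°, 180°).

43.1 dB, -39.3°

Substitute s = j1:
Numerator: 20(j1) + 200 = 200 + j20
Denominator: (j1) + 1 = 1 + j1
|N| = √(200² + 20²) ≈ 201, ∠N ≈ 5.71°
|D| = √(1² + 1²) ≈ 1.4142, ∠D ≈ 45.00°
|G| = 201 / 1.4142 ≈ 142.13
Gain = 20 log₁₀(142.13) ≈ 43.05 dB
∠G = 5.71° − 45.00° = -39.29°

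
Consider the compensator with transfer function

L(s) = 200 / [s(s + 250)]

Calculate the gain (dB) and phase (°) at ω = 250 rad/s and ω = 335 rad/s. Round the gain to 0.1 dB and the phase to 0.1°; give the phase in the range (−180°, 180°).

At s = jω = j250:
pole (s+250): 250 + j250 → |·| = √(250²+250²) = √125000 ≈ 353.55, ∠ = arctan(250/250) ≈ 45.00°
pole at origin: |s| = 250, ∠ = 90.00° (in denominator)
|L| = 200 / 88388 ≈ 0.0022628
Gain = 20 log₁₀(0.0022628) ≈ -52.91 dB
∠L = 0.00° − 135.00° = -135.00°

At s = jω = j335:
pole (s+250): 250 + j335 → |·| = √(250²+335²) = √174725 ≈ 418, ∠ = arctan(335/250) ≈ 53.27°
pole at origin: |s| = 335, ∠ = 90.00° (in denominator)
|L| = 200 / 1.4003e+05 ≈ 0.0014283
Gain = 20 log₁₀(0.0014283) ≈ -56.90 dB
∠L = 0.00° − 143.27° = -143.27°

ω = 250: -52.9 dB, -135.0°; ω = 335: -56.9 dB, -143.3°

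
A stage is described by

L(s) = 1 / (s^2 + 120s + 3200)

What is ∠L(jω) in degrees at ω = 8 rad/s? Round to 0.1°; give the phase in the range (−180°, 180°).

Substitute s = j8:
Numerator: 1 = 1 + j0
Denominator: (j8)^2 + 120(j8) + 3200 = 3136 + j960
|N| = √(1² + 0²) ≈ 1, ∠N ≈ 0.00°
|D| = √(3136² + 960²) ≈ 3279.6, ∠D ≈ 17.02°
∠L = 0.00° − 17.02° = -17.02°

-17.0°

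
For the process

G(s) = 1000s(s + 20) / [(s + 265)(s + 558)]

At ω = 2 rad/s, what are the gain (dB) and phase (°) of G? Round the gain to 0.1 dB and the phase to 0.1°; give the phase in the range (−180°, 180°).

-11.3 dB, 95.1°

At s = jω = j2:
zero (s+20): 20 + j2 → |·| = √(20²+2²) = √404 ≈ 20.1, ∠ = arctan(2/20) ≈ 5.71°
zero at origin: s = j2 → |·| = 2, ∠ = 90.00°
pole (s+265): 265 + j2 → |·| = √(265²+2²) = √70229 ≈ 265.01, ∠ = arctan(2/265) ≈ 0.43°
pole (s+558): 558 + j2 → |·| = √(558²+2²) = √311368 ≈ 558, ∠ = arctan(2/558) ≈ 0.21°
|G| = 1000 · 40.2 / 1.4788e+05 ≈ 0.27184
Gain = 20 log₁₀(0.27184) ≈ -11.31 dB
∠G = 95.71° − 0.64° = 95.07°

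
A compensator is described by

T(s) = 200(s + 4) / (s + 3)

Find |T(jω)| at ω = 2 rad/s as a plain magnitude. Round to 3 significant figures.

248

At s = jω = j2:
zero (s+4): 4 + j2 → |·| = √(4²+2²) = √20 ≈ 4.4721, ∠ = arctan(2/4) ≈ 26.57°
pole (s+3): 3 + j2 → |·| = √(3²+2²) = √13 ≈ 3.6056, ∠ = arctan(2/3) ≈ 33.69°
|T| = 200 · 4.4721 / 3.6056 ≈ 248.06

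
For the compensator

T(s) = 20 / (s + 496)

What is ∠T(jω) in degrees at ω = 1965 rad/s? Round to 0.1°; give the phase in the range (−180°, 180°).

-75.8°

Substitute s = j1965:
Numerator: 20 = 20 + j0
Denominator: (j1965) + 496 = 496 + j1965
|N| = √(20² + 0²) ≈ 20, ∠N ≈ 0.00°
|D| = √(496² + 1965²) ≈ 2026.6, ∠D ≈ 75.83°
∠T = 0.00° − 75.83° = -75.83°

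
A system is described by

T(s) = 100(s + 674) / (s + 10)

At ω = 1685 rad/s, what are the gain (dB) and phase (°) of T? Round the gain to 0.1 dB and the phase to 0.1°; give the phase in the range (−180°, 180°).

40.6 dB, -21.5°

At s = jω = j1685:
zero (s+674): 674 + j1685 → |·| = √(674²+1685²) = √3293501 ≈ 1814.8, ∠ = arctan(1685/674) ≈ 68.20°
pole (s+10): 10 + j1685 → |·| = √(10²+1685²) = √2839325 ≈ 1685, ∠ = arctan(1685/10) ≈ 89.66°
|T| = 100 · 1814.8 / 1685 ≈ 107.7
Gain = 20 log₁₀(107.7) ≈ 40.64 dB
∠T = 68.20° − 89.66° = -21.46°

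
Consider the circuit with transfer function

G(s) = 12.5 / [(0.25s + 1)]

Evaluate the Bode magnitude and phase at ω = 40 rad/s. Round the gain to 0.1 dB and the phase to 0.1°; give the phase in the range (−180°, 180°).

1.9 dB, -84.3°

At ω = 40 rad/s:
pole (1 + j40·0.25) = 1 + j10 → |·| ≈ 10.05, ∠ ≈ 84.29°
|G| = 12.5 · 1 / (10.05) ≈ 1.2438
Gain = 20 log₁₀(1.2438) ≈ 1.90 dB
∠G = (0°) − (84.29°) = -84.29°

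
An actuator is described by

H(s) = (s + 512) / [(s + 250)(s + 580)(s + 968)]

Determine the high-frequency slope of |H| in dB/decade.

-40 dB/decade

Each pole contributes −20 dB/decade at high frequency; each zero contributes +20 dB/decade.
Net: 1 zero(s) − 3 pole(s) → -40 dB/decade.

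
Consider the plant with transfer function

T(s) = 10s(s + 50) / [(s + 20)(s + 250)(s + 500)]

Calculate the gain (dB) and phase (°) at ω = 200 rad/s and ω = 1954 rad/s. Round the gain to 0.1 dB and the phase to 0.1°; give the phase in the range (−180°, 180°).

ω = 200: -38.5 dB, 21.2°; ω = 1954: -46.2 dB, -69.2°

At s = jω = j200:
zero (s+50): 50 + j200 → |·| = √(50²+200²) = √42500 ≈ 206.16, ∠ = arctan(200/50) ≈ 75.96°
zero at origin: s = j200 → |·| = 200, ∠ = 90.00°
pole (s+20): 20 + j200 → |·| = √(20²+200²) = √40400 ≈ 201, ∠ = arctan(200/20) ≈ 84.29°
pole (s+250): 250 + j200 → |·| = √(250²+200²) = √102500 ≈ 320.16, ∠ = arctan(200/250) ≈ 38.66°
pole (s+500): 500 + j200 → |·| = √(500²+200²) = √290000 ≈ 538.52, ∠ = arctan(200/500) ≈ 21.80°
|T| = 10 · 41232 / 3.4655e+07 ≈ 0.011898
Gain = 20 log₁₀(0.011898) ≈ -38.49 dB
∠T = 165.96° − 144.75° = 21.21°

At s = jω = j1954:
zero (s+50): 50 + j1954 → |·| = √(50²+1954²) = √3820616 ≈ 1954.6, ∠ = arctan(1954/50) ≈ 88.53°
zero at origin: s = j1954 → |·| = 1954, ∠ = 90.00°
pole (s+20): 20 + j1954 → |·| = √(20²+1954²) = √3818516 ≈ 1954.1, ∠ = arctan(1954/20) ≈ 89.41°
pole (s+250): 250 + j1954 → |·| = √(250²+1954²) = √3880616 ≈ 1969.9, ∠ = arctan(1954/250) ≈ 82.71°
pole (s+500): 500 + j1954 → |·| = √(500²+1954²) = √4068116 ≈ 2017, ∠ = arctan(1954/500) ≈ 75.65°
|T| = 10 · 3.8193e+06 / 7.7642e+09 ≈ 0.0049191
Gain = 20 log₁₀(0.0049191) ≈ -46.16 dB
∠T = 178.53° − 247.77° = -69.24°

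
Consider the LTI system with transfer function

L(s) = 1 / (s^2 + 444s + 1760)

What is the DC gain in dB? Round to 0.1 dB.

-64.9 dB

L(0) = 1 / 1760 ≈ 0.00056818
20 log₁₀(0.00056818) ≈ -64.91 dB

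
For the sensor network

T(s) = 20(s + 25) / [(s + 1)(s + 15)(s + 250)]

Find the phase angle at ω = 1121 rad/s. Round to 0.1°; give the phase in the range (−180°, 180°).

-167.9°

At s = jω = j1121:
zero (s+25): 25 + j1121 → |·| = √(25²+1121²) = √1257266 ≈ 1121.3, ∠ = arctan(1121/25) ≈ 88.72°
pole (s+1): 1 + j1121 → |·| = √(1²+1121²) = √1256642 ≈ 1121, ∠ = arctan(1121/1) ≈ 89.95°
pole (s+15): 15 + j1121 → |·| = √(15²+1121²) = √1256866 ≈ 1121.1, ∠ = arctan(1121/15) ≈ 89.23°
pole (s+250): 250 + j1121 → |·| = √(250²+1121²) = √1319141 ≈ 1148.5, ∠ = arctan(1121/250) ≈ 77.43°
∠T = 88.72° − 256.61° = -167.89°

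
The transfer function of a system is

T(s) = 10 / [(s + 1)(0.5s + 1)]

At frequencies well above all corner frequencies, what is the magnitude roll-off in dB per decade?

-40 dB/decade

Each pole contributes −20 dB/decade at high frequency; each zero contributes +20 dB/decade.
Net: 0 zero(s) − 2 pole(s) → -40 dB/decade.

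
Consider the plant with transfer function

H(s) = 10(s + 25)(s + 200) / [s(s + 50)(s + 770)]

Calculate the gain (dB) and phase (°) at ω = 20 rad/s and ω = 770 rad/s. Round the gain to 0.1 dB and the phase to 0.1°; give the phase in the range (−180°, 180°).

At s = jω = j20:
zero (s+25): 25 + j20 → |·| = √(25²+20²) = √1025 ≈ 32.016, ∠ = arctan(20/25) ≈ 38.66°
zero (s+200): 200 + j20 → |·| = √(200²+20²) = √40400 ≈ 201, ∠ = arctan(20/200) ≈ 5.71°
pole (s+50): 50 + j20 → |·| = √(50²+20²) = √2900 ≈ 53.852, ∠ = arctan(20/50) ≈ 21.80°
pole (s+770): 770 + j20 → |·| = √(770²+20²) = √593300 ≈ 770.26, ∠ = arctan(20/770) ≈ 1.49°
pole at origin: |s| = 20, ∠ = 90.00° (in denominator)
|H| = 10 · 6435.2 / 8.296e+05 ≈ 0.07757
Gain = 20 log₁₀(0.07757) ≈ -22.21 dB
∠H = 44.37° − 113.29° = -68.92°

At s = jω = j770:
zero (s+25): 25 + j770 → |·| = √(25²+770²) = √593525 ≈ 770.41, ∠ = arctan(770/25) ≈ 88.14°
zero (s+200): 200 + j770 → |·| = √(200²+770²) = √632900 ≈ 795.55, ∠ = arctan(770/200) ≈ 75.44°
pole (s+50): 50 + j770 → |·| = √(50²+770²) = √595400 ≈ 771.62, ∠ = arctan(770/50) ≈ 86.28°
pole (s+770): 770 + j770 → |·| = √(770²+770²) = √1185800 ≈ 1088.9, ∠ = arctan(770/770) ≈ 45.00°
pole at origin: |s| = 770, ∠ = 90.00° (in denominator)
|H| = 10 · 6.129e+05 / 6.4697e+08 ≈ 0.0094734
Gain = 20 log₁₀(0.0094734) ≈ -40.47 dB
∠H = 163.58° − 221.28° = -57.70°

ω = 20: -22.2 dB, -68.9°; ω = 770: -40.5 dB, -57.7°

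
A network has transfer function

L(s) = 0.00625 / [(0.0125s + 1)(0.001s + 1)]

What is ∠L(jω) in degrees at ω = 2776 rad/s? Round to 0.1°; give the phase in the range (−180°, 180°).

-158.5°

At ω = 2776 rad/s:
pole (1 + j2776·0.0125) = 1 + j34.7 → |·| ≈ 34.714, ∠ ≈ 88.35°
pole (1 + j2776·0.001) = 1 + j2.776 → |·| ≈ 2.9506, ∠ ≈ 70.19°
∠L = (0°) − (88.35° + 70.19°) = -158.54°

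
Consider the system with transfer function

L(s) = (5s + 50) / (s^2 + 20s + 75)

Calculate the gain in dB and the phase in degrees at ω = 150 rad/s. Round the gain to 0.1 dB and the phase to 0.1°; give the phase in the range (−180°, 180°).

-29.6 dB, -86.2°

Substitute s = j150:
Numerator: 5(j150) + 50 = 50 + j750
Denominator: (j150)^2 + 20(j150) + 75 = -22425 + j3000
|N| = √(50² + 750²) ≈ 751.66, ∠N ≈ 86.19°
|D| = √(22425² + 3000²) ≈ 22625, ∠D ≈ 172.38°
|L| = 751.66 / 22625 ≈ 0.033223
Gain = 20 log₁₀(0.033223) ≈ -29.57 dB
∠L = 86.19° − 172.38° = -86.19°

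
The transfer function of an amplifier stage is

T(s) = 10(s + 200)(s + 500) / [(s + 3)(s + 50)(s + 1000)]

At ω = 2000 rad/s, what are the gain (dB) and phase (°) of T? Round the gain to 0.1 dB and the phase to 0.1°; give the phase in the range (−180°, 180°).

At s = jω = j2000:
zero (s+200): 200 + j2000 → |·| = √(200²+2000²) = √4040000 ≈ 2010, ∠ = arctan(2000/200) ≈ 84.29°
zero (s+500): 500 + j2000 → |·| = √(500²+2000²) = √4250000 ≈ 2061.6, ∠ = arctan(2000/500) ≈ 75.96°
pole (s+3): 3 + j2000 → |·| = √(3²+2000²) = √4000009 ≈ 2000, ∠ = arctan(2000/3) ≈ 89.91°
pole (s+50): 50 + j2000 → |·| = √(50²+2000²) = √4002500 ≈ 2000.6, ∠ = arctan(2000/50) ≈ 88.57°
pole (s+1000): 1000 + j2000 → |·| = √(1000²+2000²) = √5000000 ≈ 2236.1, ∠ = arctan(2000/1000) ≈ 63.43°
|T| = 10 · 4.1438e+06 / 8.9471e+09 ≈ 0.0046314
Gain = 20 log₁₀(0.0046314) ≈ -46.69 dB
∠T = 160.25° − 241.91° = -81.66°

-46.7 dB, -81.7°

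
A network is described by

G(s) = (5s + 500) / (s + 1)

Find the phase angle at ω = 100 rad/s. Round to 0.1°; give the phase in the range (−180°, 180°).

-44.4°

Substitute s = j100:
Numerator: 5(j100) + 500 = 500 + j500
Denominator: (j100) + 1 = 1 + j100
|N| = √(500² + 500²) ≈ 707.11, ∠N ≈ 45.00°
|D| = √(1² + 100²) ≈ 100, ∠D ≈ 89.43°
∠G = 45.00° − 89.43° = -44.43°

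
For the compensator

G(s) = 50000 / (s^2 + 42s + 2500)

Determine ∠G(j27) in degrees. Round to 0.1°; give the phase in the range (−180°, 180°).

-32.6°

At s = jω = j27:
quadratic: (j27)² + 42·j27 + 2500 = 1771 + j1134 → |·| ≈ 2102.9, ∠ ≈ 32.63°
∠G = 0.00° − 32.63° = -32.63°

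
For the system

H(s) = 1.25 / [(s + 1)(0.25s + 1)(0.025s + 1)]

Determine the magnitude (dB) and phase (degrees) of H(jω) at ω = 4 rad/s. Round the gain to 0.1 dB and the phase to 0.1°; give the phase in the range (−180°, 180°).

-13.4 dB, -126.7°

At ω = 4 rad/s:
pole (1 + j4·1) = 1 + j4 → |·| ≈ 4.1231, ∠ ≈ 75.96°
pole (1 + j4·0.25) = 1 + j1 → |·| ≈ 1.4142, ∠ ≈ 45.00°
pole (1 + j4·0.025) = 1 + j0.1 → |·| ≈ 1.005, ∠ ≈ 5.71°
|H| = 1.25 · 1 / (4.1231 · 1.4142 · 1.005) ≈ 0.21331
Gain = 20 log₁₀(0.21331) ≈ -13.42 dB
∠H = (0°) − (75.96° + 45.00° + 5.71°) = -126.67°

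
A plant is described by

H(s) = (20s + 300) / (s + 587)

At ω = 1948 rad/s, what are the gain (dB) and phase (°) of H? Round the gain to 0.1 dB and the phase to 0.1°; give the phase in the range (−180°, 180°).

Substitute s = j1948:
Numerator: 20(j1948) + 300 = 300 + j38960
Denominator: (j1948) + 587 = 587 + j1948
|N| = √(300² + 38960²) ≈ 38961, ∠N ≈ 89.56°
|D| = √(587² + 1948²) ≈ 2034.5, ∠D ≈ 73.23°
|H| = 38961 / 2034.5 ≈ 19.15
Gain = 20 log₁₀(19.15) ≈ 25.64 dB
∠H = 89.56° − 73.23° = 16.33°

25.6 dB, 16.3°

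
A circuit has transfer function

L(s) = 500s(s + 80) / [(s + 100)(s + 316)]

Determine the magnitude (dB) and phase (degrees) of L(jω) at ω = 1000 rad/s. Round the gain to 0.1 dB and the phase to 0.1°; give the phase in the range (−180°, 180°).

53.6 dB, 18.7°

At s = jω = j1000:
zero (s+80): 80 + j1000 → |·| = √(80²+1000²) = √1006400 ≈ 1003.2, ∠ = arctan(1000/80) ≈ 85.43°
zero at origin: s = j1000 → |·| = 1000, ∠ = 90.00°
pole (s+100): 100 + j1000 → |·| = √(100²+1000²) = √1010000 ≈ 1005, ∠ = arctan(1000/100) ≈ 84.29°
pole (s+316): 316 + j1000 → |·| = √(316²+1000²) = √1099856 ≈ 1048.7, ∠ = arctan(1000/316) ≈ 72.46°
|L| = 500 · 1.0032e+06 / 1.0539e+06 ≈ 475.95
Gain = 20 log₁₀(475.95) ≈ 53.55 dB
∠L = 175.43° − 156.75° = 18.68°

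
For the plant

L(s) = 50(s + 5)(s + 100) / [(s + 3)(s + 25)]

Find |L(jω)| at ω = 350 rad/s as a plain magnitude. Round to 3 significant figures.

51.9

At s = jω = j350:
zero (s+5): 5 + j350 → |·| = √(5²+350²) = √122525 ≈ 350.04, ∠ = arctan(350/5) ≈ 89.18°
zero (s+100): 100 + j350 → |·| = √(100²+350²) = √132500 ≈ 364.01, ∠ = arctan(350/100) ≈ 74.05°
pole (s+3): 3 + j350 → |·| = √(3²+350²) = √122509 ≈ 350.01, ∠ = arctan(350/3) ≈ 89.51°
pole (s+25): 25 + j350 → |·| = √(25²+350²) = √123125 ≈ 350.89, ∠ = arctan(350/25) ≈ 85.91°
|L| = 50 · 1.2742e+05 / 1.2282e+05 ≈ 51.873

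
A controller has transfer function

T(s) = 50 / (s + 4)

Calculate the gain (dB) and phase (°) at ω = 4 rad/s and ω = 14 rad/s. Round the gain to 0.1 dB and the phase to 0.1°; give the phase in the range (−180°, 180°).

Substitute s = j4:
Numerator: 50 = 50 + j0
Denominator: (j4) + 4 = 4 + j4
|N| = √(50² + 0²) ≈ 50, ∠N ≈ 0.00°
|D| = √(4² + 4²) ≈ 5.6569, ∠D ≈ 45.00°
|T| = 50 / 5.6569 ≈ 8.8388
Gain = 20 log₁₀(8.8388) ≈ 18.93 dB
∠T = 0.00° − 45.00° = -45.00°

Substitute s = j14:
Numerator: 50 = 50 + j0
Denominator: (j14) + 4 = 4 + j14
|N| = √(50² + 0²) ≈ 50, ∠N ≈ 0.00°
|D| = √(4² + 14²) ≈ 14.56, ∠D ≈ 74.05°
|T| = 50 / 14.56 ≈ 3.4341
Gain = 20 log₁₀(3.4341) ≈ 10.72 dB
∠T = 0.00° − 74.05° = -74.05°

ω = 4: 18.9 dB, -45.0°; ω = 14: 10.7 dB, -74.1°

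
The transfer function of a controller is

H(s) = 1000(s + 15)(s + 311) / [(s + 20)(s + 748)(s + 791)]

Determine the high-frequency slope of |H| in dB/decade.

-20 dB/decade

Each pole contributes −20 dB/decade at high frequency; each zero contributes +20 dB/decade.
Net: 2 zero(s) − 3 pole(s) → -20 dB/decade.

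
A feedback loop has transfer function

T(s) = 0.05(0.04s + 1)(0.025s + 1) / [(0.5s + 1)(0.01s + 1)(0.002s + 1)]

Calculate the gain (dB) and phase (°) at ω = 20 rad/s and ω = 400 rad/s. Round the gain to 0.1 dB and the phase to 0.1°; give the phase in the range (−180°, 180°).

At ω = 20 rad/s:
zero (1 + j20·0.04) = 1 + j0.8 → |·| ≈ 1.2806, ∠ ≈ 38.66°
zero (1 + j20·0.025) = 1 + j0.5 → |·| ≈ 1.118, ∠ ≈ 26.57°
pole (1 + j20·0.5) = 1 + j10 → |·| ≈ 10.05, ∠ ≈ 84.29°
pole (1 + j20·0.01) = 1 + j0.2 → |·| ≈ 1.0198, ∠ ≈ 11.31°
pole (1 + j20·0.002) = 1 + j0.04 → |·| ≈ 1.0008, ∠ ≈ 2.29°
|T| = 0.05 · 1.2806 · 1.118 / (10.05 · 1.0198 · 1.0008) ≈ 0.0069791
Gain = 20 log₁₀(0.0069791) ≈ -43.12 dB
∠T = (38.66° + 26.57°) − (84.29° + 11.31° + 2.29°) = -32.66°

At ω = 400 rad/s:
zero (1 + j400·0.04) = 1 + j16 → |·| ≈ 16.031, ∠ ≈ 86.42°
zero (1 + j400·0.025) = 1 + j10 → |·| ≈ 10.05, ∠ ≈ 84.29°
pole (1 + j400·0.5) = 1 + j200 → |·| ≈ 200, ∠ ≈ 89.71°
pole (1 + j400·0.01) = 1 + j4 → |·| ≈ 4.1231, ∠ ≈ 75.96°
pole (1 + j400·0.002) = 1 + j0.8 → |·| ≈ 1.2806, ∠ ≈ 38.66°
|T| = 0.05 · 16.031 · 10.05 / (200 · 4.1231 · 1.2806) ≈ 0.0076283
Gain = 20 log₁₀(0.0076283) ≈ -42.35 dB
∠T = (86.42° + 84.29°) − (89.71° + 75.96° + 38.66°) = -33.62°

ω = 20: -43.1 dB, -32.7°; ω = 400: -42.4 dB, -33.6°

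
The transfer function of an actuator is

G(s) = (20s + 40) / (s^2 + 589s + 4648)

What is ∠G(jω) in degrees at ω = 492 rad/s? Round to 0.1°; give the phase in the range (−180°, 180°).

-39.6°

Substitute s = j492:
Numerator: 20(j492) + 40 = 40 + j9840
Denominator: (j492)^2 + 589(j492) + 4648 = -237416 + j289788
|N| = √(40² + 9840²) ≈ 9840.1, ∠N ≈ 89.77°
|D| = √(237416² + 289788²) ≈ 3.7462e+05, ∠D ≈ 129.33°
∠G = 89.77° − 129.33° = -39.56°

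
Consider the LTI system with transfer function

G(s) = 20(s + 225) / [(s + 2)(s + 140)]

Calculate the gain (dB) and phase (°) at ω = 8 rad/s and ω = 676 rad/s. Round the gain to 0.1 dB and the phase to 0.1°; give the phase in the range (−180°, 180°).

ω = 8: 11.8 dB, -77.2°; ω = 676: -30.3 dB, -96.5°

At s = jω = j8:
zero (s+225): 225 + j8 → |·| = √(225²+8²) = √50689 ≈ 225.14, ∠ = arctan(8/225) ≈ 2.04°
pole (s+2): 2 + j8 → |·| = √(2²+8²) = √68 ≈ 8.2462, ∠ = arctan(8/2) ≈ 75.96°
pole (s+140): 140 + j8 → |·| = √(140²+8²) = √19664 ≈ 140.23, ∠ = arctan(8/140) ≈ 3.27°
|G| = 20 · 225.14 / 1156.4 ≈ 3.8938
Gain = 20 log₁₀(3.8938) ≈ 11.81 dB
∠G = 2.04° − 79.23° = -77.19°

At s = jω = j676:
zero (s+225): 225 + j676 → |·| = √(225²+676²) = √507601 ≈ 712.46, ∠ = arctan(676/225) ≈ 71.59°
pole (s+2): 2 + j676 → |·| = √(2²+676²) = √456980 ≈ 676, ∠ = arctan(676/2) ≈ 89.83°
pole (s+140): 140 + j676 → |·| = √(140²+676²) = √476576 ≈ 690.34, ∠ = arctan(676/140) ≈ 78.30°
|G| = 20 · 712.46 / 4.6667e+05 ≈ 0.030534
Gain = 20 log₁₀(0.030534) ≈ -30.30 dB
∠G = 71.59° − 168.13° = -96.54°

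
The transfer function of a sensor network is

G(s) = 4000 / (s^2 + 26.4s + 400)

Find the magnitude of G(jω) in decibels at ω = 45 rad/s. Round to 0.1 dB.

6.0 dB

At s = jω = j45:
quadratic: (j45)² + 26.4·j45 + 400 = -1625 + j1188 → |·| ≈ 2013, ∠ ≈ 143.83°
|G| = 4000 / 2013 ≈ 1.9871
Gain = 20 log₁₀(1.9871) ≈ 5.96 dB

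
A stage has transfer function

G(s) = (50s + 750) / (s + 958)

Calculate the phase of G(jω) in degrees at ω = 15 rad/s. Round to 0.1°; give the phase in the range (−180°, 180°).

Substitute s = j15:
Numerator: 50(j15) + 750 = 750 + j750
Denominator: (j15) + 958 = 958 + j15
|N| = √(750² + 750²) ≈ 1060.7, ∠N ≈ 45.00°
|D| = √(958² + 15²) ≈ 958.12, ∠D ≈ 0.90°
∠G = 45.00° − 0.90° = 44.10°

44.1°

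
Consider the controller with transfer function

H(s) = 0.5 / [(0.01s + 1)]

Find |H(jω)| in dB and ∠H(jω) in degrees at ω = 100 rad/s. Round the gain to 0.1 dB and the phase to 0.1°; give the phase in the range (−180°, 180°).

At ω = 100 rad/s:
pole (1 + j100·0.01) = 1 + j1 → |·| ≈ 1.4142, ∠ ≈ 45.00°
|H| = 0.5 · 1 / (1.4142) ≈ 0.35356
Gain = 20 log₁₀(0.35356) ≈ -9.03 dB
∠H = (0°) − (45.00°) = -45.00°

-9.0 dB, -45.0°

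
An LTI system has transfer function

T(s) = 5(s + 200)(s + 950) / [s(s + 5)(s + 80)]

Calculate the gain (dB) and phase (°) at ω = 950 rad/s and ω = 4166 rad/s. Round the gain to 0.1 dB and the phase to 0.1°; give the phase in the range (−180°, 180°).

At s = jω = j950:
zero (s+200): 200 + j950 → |·| = √(200²+950²) = √942500 ≈ 970.82, ∠ = arctan(950/200) ≈ 78.11°
zero (s+950): 950 + j950 → |·| = √(950²+950²) = √1805000 ≈ 1343.5, ∠ = arctan(950/950) ≈ 45.00°
pole (s+5): 5 + j950 → |·| = √(5²+950²) = √902525 ≈ 950.01, ∠ = arctan(950/5) ≈ 89.70°
pole (s+80): 80 + j950 → |·| = √(80²+950²) = √908900 ≈ 953.36, ∠ = arctan(950/80) ≈ 85.19°
pole at origin: |s| = 950, ∠ = 90.00° (in denominator)
|T| = 5 · 1.3043e+06 / 8.6042e+08 ≈ 0.0075794
Gain = 20 log₁₀(0.0075794) ≈ -42.41 dB
∠T = 123.11° − 264.89° = -141.78°

At s = jω = j4166:
zero (s+200): 200 + j4166 → |·| = √(200²+4166²) = √17395556 ≈ 4170.8, ∠ = arctan(4166/200) ≈ 87.25°
zero (s+950): 950 + j4166 → |·| = √(950²+4166²) = √18258056 ≈ 4272.9, ∠ = arctan(4166/950) ≈ 77.15°
pole (s+5): 5 + j4166 → |·| = √(5²+4166²) = √17355581 ≈ 4166, ∠ = arctan(4166/5) ≈ 89.93°
pole (s+80): 80 + j4166 → |·| = √(80²+4166²) = √17361956 ≈ 4166.8, ∠ = arctan(4166/80) ≈ 88.90°
pole at origin: |s| = 4166, ∠ = 90.00° (in denominator)
|T| = 5 · 1.7821e+07 / 7.2317e+10 ≈ 0.0012321
Gain = 20 log₁₀(0.0012321) ≈ -58.19 dB
∠T = 164.40° − 268.83° = -104.43°

ω = 950: -42.4 dB, -141.8°; ω = 4166: -58.2 dB, -104.4°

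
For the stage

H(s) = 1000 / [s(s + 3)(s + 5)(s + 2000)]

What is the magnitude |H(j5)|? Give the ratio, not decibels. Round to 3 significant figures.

At s = jω = j5:
pole (s+3): 3 + j5 → |·| = √(3²+5²) = √34 ≈ 5.831, ∠ = arctan(5/3) ≈ 59.04°
pole (s+5): 5 + j5 → |·| = √(5²+5²) = √50 ≈ 7.0711, ∠ = arctan(5/5) ≈ 45.00°
pole (s+2000): 2000 + j5 → |·| = √(2000²+5²) = √4000025 ≈ 2000, ∠ = arctan(5/2000) ≈ 0.14°
pole at origin: |s| = 5, ∠ = 90.00° (in denominator)
|H| = 1000 / 4.1232e+05 ≈ 0.0024253

0.00243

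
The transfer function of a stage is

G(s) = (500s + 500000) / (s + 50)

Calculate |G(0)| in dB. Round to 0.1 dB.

G(0) = 500000 / 50 = 10000
20 log₁₀(10000) ≈ 80.00 dB

80.0 dB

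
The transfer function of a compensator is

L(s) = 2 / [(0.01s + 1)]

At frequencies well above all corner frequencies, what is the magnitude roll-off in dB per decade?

-20 dB/decade

Each pole contributes −20 dB/decade at high frequency; each zero contributes +20 dB/decade.
Net: 0 zero(s) − 1 pole(s) → -20 dB/decade.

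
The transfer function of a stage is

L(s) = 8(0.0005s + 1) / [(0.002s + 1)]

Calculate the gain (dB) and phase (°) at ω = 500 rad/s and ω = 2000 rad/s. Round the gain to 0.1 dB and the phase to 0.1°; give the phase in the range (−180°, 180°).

ω = 500: 15.3 dB, -31.0°; ω = 2000: 8.8 dB, -31.0°

At ω = 500 rad/s:
zero (1 + j500·0.0005) = 1 + j0.25 → |·| ≈ 1.0308, ∠ ≈ 14.04°
pole (1 + j500·0.002) = 1 + j1 → |·| ≈ 1.4142, ∠ ≈ 45.00°
|L| = 8 · 1.0308 / (1.4142) ≈ 5.8311
Gain = 20 log₁₀(5.8311) ≈ 15.32 dB
∠L = (14.04°) − (45.00°) = -30.96°

At ω = 2000 rad/s:
zero (1 + j2000·0.0005) = 1 + j1 → |·| ≈ 1.4142, ∠ ≈ 45.00°
pole (1 + j2000·0.002) = 1 + j4 → |·| ≈ 4.1231, ∠ ≈ 75.96°
|L| = 8 · 1.4142 / (4.1231) ≈ 2.744
Gain = 20 log₁₀(2.744) ≈ 8.77 dB
∠L = (45.00°) − (75.96°) = -30.96°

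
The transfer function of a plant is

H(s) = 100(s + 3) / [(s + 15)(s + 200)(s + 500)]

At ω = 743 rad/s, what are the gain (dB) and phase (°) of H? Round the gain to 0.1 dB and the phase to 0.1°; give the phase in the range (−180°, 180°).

At s = jω = j743:
zero (s+3): 3 + j743 → |·| = √(3²+743²) = √552058 ≈ 743.01, ∠ = arctan(743/3) ≈ 89.77°
pole (s+15): 15 + j743 → |·| = √(15²+743²) = √552274 ≈ 743.15, ∠ = arctan(743/15) ≈ 88.84°
pole (s+200): 200 + j743 → |·| = √(200²+743²) = √592049 ≈ 769.45, ∠ = arctan(743/200) ≈ 74.93°
pole (s+500): 500 + j743 → |·| = √(500²+743²) = √802049 ≈ 895.57, ∠ = arctan(743/500) ≈ 56.06°
|H| = 100 · 743.01 / 5.121e+08 ≈ 0.00014509
Gain = 20 log₁₀(0.00014509) ≈ -76.77 dB
∠H = 89.77° − 219.83° = -130.06°

-76.8 dB, -130.1°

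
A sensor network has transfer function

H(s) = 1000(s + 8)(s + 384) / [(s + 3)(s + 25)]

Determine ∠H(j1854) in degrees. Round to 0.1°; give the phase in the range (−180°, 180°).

At s = jω = j1854:
zero (s+8): 8 + j1854 → |·| = √(8²+1854²) = √3437380 ≈ 1854, ∠ = arctan(1854/8) ≈ 89.75°
zero (s+384): 384 + j1854 → |·| = √(384²+1854²) = √3584772 ≈ 1893.3, ∠ = arctan(1854/384) ≈ 78.30°
pole (s+3): 3 + j1854 → |·| = √(3²+1854²) = √3437325 ≈ 1854, ∠ = arctan(1854/3) ≈ 89.91°
pole (s+25): 25 + j1854 → |·| = √(25²+1854²) = √3437941 ≈ 1854.2, ∠ = arctan(1854/25) ≈ 89.23°
∠H = 168.05° − 179.14° = -11.09°

-11.1°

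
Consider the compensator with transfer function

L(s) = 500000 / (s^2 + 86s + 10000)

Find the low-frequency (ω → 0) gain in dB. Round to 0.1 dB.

34.0 dB

L(0) = 500000 / 10000 = 50
20 log₁₀(50) ≈ 33.98 dB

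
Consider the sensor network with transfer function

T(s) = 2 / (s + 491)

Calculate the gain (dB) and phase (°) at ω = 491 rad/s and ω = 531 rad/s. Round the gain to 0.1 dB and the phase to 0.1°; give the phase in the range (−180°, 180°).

At s = jω = j491:
pole (s+491): 491 + j491 → |·| = √(491²+491²) = √482162 ≈ 694.38, ∠ = arctan(491/491) ≈ 45.00°
|T| = 2 / 694.38 ≈ 0.0028803
Gain = 20 log₁₀(0.0028803) ≈ -50.81 dB
∠T = 0.00° − 45.00° = -45.00°

At s = jω = j531:
pole (s+491): 491 + j531 → |·| = √(491²+531²) = √523042 ≈ 723.22, ∠ = arctan(531/491) ≈ 47.24°
|T| = 2 / 723.22 ≈ 0.0027654
Gain = 20 log₁₀(0.0027654) ≈ -51.16 dB
∠T = 0.00° − 47.24° = -47.24°

ω = 491: -50.8 dB, -45.0°; ω = 531: -51.2 dB, -47.2°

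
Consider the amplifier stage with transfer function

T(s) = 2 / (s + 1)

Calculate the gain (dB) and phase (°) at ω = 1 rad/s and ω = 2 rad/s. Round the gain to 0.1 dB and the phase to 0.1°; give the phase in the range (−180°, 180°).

ω = 1: 3.0 dB, -45.0°; ω = 2: -1.0 dB, -63.4°

At s = jω = j1:
pole (s+1): 1 + j1 → |·| = √(1²+1²) = √2 ≈ 1.4142, ∠ = arctan(1/1) ≈ 45.00°
|T| = 2 / 1.4142 ≈ 1.4142
Gain = 20 log₁₀(1.4142) ≈ 3.01 dB
∠T = 0.00° − 45.00° = -45.00°

At s = jω = j2:
pole (s+1): 1 + j2 → |·| = √(1²+2²) = √5 ≈ 2.2361, ∠ = arctan(2/1) ≈ 63.43°
|T| = 2 / 2.2361 ≈ 0.89441
Gain = 20 log₁₀(0.89441) ≈ -0.97 dB
∠T = 0.00° − 63.43° = -63.43°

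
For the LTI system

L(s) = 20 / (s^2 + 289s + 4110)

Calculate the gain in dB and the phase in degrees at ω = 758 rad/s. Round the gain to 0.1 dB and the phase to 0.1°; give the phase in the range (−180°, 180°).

-89.7 dB, -159.0°

Substitute s = j758:
Numerator: 20 = 20 + j0
Denominator: (j758)^2 + 289(j758) + 4110 = -570454 + j219062
|N| = √(20² + 0²) ≈ 20, ∠N ≈ 0.00°
|D| = √(570454² + 219062²) ≈ 6.1107e+05, ∠D ≈ 158.99°
|L| = 20 / 6.1107e+05 ≈ 3.2729e-05
Gain = 20 log₁₀(3.2729e-05) ≈ -89.70 dB
∠L = 0.00° − 158.99° = -158.99°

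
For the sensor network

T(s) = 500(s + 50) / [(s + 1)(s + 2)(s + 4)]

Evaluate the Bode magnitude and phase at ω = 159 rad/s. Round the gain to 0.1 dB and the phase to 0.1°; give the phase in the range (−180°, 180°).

-33.7 dB, 165.1°

At s = jω = j159:
zero (s+50): 50 + j159 → |·| = √(50²+159²) = √27781 ≈ 166.68, ∠ = arctan(159/50) ≈ 72.54°
pole (s+1): 1 + j159 → |·| = √(1²+159²) = √25282 ≈ 159, ∠ = arctan(159/1) ≈ 89.64°
pole (s+2): 2 + j159 → |·| = √(2²+159²) = √25285 ≈ 159.01, ∠ = arctan(159/2) ≈ 89.28°
pole (s+4): 4 + j159 → |·| = √(4²+159²) = √25297 ≈ 159.05, ∠ = arctan(159/4) ≈ 88.56°
|T| = 500 · 166.68 / 4.0212e+06 ≈ 0.020725
Gain = 20 log₁₀(0.020725) ≈ -33.67 dB
∠T = 72.54° − 267.48° = -194.94° ≡ 165.06° (principal value)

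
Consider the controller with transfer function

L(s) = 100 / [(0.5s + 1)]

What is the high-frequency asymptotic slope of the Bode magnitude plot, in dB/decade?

-20 dB/decade

Each pole contributes −20 dB/decade at high frequency; each zero contributes +20 dB/decade.
Net: 0 zero(s) − 1 pole(s) → -20 dB/decade.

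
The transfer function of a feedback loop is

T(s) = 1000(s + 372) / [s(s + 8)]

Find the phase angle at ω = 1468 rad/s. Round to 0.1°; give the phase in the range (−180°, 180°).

-103.9°

At s = jω = j1468:
zero (s+372): 372 + j1468 → |·| = √(372²+1468²) = √2293408 ≈ 1514.4, ∠ = arctan(1468/372) ≈ 75.78°
pole (s+8): 8 + j1468 → |·| = √(8²+1468²) = √2155088 ≈ 1468, ∠ = arctan(1468/8) ≈ 89.69°
pole at origin: |s| = 1468, ∠ = 90.00° (in denominator)
∠T = 75.78° − 179.69° = -103.91°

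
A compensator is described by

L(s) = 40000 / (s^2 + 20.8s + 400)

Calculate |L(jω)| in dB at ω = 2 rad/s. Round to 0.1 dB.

40.0 dB

At s = jω = j2:
quadratic: (j2)² + 20.8·j2 + 400 = 396 + j41.6 → |·| ≈ 398.18, ∠ ≈ 6.00°
|L| = 40000 / 398.18 ≈ 100.46
Gain = 20 log₁₀(100.46) ≈ 40.04 dB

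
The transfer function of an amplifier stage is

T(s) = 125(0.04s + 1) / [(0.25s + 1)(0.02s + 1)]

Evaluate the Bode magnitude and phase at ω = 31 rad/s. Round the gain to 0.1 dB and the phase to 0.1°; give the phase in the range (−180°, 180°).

26.7 dB, -63.3°

At ω = 31 rad/s:
zero (1 + j31·0.04) = 1 + j1.24 → |·| ≈ 1.593, ∠ ≈ 51.12°
pole (1 + j31·0.25) = 1 + j7.75 → |·| ≈ 7.8142, ∠ ≈ 82.65°
pole (1 + j31·0.02) = 1 + j0.62 → |·| ≈ 1.1766, ∠ ≈ 31.80°
|T| = 125 · 1.593 / (7.8142 · 1.1766) ≈ 21.658
Gain = 20 log₁₀(21.658) ≈ 26.71 dB
∠T = (51.12°) − (82.65° + 31.80°) = -63.33°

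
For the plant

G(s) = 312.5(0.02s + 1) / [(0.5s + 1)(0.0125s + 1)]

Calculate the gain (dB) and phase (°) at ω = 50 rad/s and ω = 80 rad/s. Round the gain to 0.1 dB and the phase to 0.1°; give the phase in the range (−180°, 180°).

At ω = 50 rad/s:
zero (1 + j50·0.02) = 1 + j1 → |·| ≈ 1.4142, ∠ ≈ 45.00°
pole (1 + j50·0.5) = 1 + j25 → |·| ≈ 25.02, ∠ ≈ 87.71°
pole (1 + j50·0.0125) = 1 + j0.625 → |·| ≈ 1.1792, ∠ ≈ 32.01°
|G| = 312.5 · 1.4142 / (25.02 · 1.1792) ≈ 14.979
Gain = 20 log₁₀(14.979) ≈ 23.51 dB
∠G = (45.00°) − (87.71° + 32.01°) = -74.72°

At ω = 80 rad/s:
zero (1 + j80·0.02) = 1 + j1.6 → |·| ≈ 1.8868, ∠ ≈ 57.99°
pole (1 + j80·0.5) = 1 + j40 → |·| ≈ 40.012, ∠ ≈ 88.57°
pole (1 + j80·0.0125) = 1 + j1 → |·| ≈ 1.4142, ∠ ≈ 45.00°
|G| = 312.5 · 1.8868 / (40.012 · 1.4142) ≈ 10.42
Gain = 20 log₁₀(10.42) ≈ 20.36 dB
∠G = (57.99°) − (88.57° + 45.00°) = -75.58°

ω = 50: 23.5 dB, -74.7°; ω = 80: 20.4 dB, -75.6°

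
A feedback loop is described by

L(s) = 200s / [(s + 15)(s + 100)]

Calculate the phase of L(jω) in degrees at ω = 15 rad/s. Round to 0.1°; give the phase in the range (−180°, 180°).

At s = jω = j15:
zero at origin: s = j15 → |·| = 15, ∠ = 90.00°
pole (s+15): 15 + j15 → |·| = √(15²+15²) = √450 ≈ 21.213, ∠ = arctan(15/15) ≈ 45.00°
pole (s+100): 100 + j15 → |·| = √(100²+15²) = √10225 ≈ 101.12, ∠ = arctan(15/100) ≈ 8.53°
∠L = 90.00° − 53.53° = 36.47°

36.5°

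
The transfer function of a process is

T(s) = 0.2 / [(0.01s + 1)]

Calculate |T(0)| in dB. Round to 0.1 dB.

-14.0 dB

T(0) = 0.2 · 1 / 1 = 0.2
20 log₁₀(0.2) ≈ -13.98 dB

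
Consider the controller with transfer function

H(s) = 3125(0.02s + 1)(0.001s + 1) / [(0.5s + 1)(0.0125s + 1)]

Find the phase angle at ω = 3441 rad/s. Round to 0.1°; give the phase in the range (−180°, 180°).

-15.7°

At ω = 3441 rad/s:
zero (1 + j3441·0.02) = 1 + j68.82 → |·| ≈ 68.827, ∠ ≈ 89.17°
zero (1 + j3441·0.001) = 1 + j3.441 → |·| ≈ 3.5834, ∠ ≈ 73.80°
pole (1 + j3441·0.5) = 1 + j1720.5 → |·| ≈ 1720.5, ∠ ≈ 89.97°
pole (1 + j3441·0.0125) = 1 + j43.0125 → |·| ≈ 43.024, ∠ ≈ 88.67°
∠H = (89.17° + 73.80°) − (89.97° + 88.67°) = -15.67°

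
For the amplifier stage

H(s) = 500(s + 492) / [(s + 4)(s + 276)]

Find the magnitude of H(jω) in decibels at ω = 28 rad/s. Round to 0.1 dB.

At s = jω = j28:
zero (s+492): 492 + j28 → |·| = √(492²+28²) = √242848 ≈ 492.8, ∠ = arctan(28/492) ≈ 3.26°
pole (s+4): 4 + j28 → |·| = √(4²+28²) = √800 ≈ 28.284, ∠ = arctan(28/4) ≈ 81.87°
pole (s+276): 276 + j28 → |·| = √(276²+28²) = √76960 ≈ 277.42, ∠ = arctan(28/276) ≈ 5.79°
|H| = 500 · 492.8 / 7846.5 ≈ 31.403
Gain = 20 log₁₀(31.403) ≈ 29.94 dB

29.9 dB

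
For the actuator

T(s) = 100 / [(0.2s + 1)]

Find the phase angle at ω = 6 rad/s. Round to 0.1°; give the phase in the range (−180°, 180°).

At ω = 6 rad/s:
pole (1 + j6·0.2) = 1 + j1.2 → |·| ≈ 1.562, ∠ ≈ 50.19°
∠T = (0°) − (50.19°) = -50.19°

-50.2°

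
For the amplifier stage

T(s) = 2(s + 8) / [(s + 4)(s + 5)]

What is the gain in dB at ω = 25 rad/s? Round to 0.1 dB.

At s = jω = j25:
zero (s+8): 8 + j25 → |·| = √(8²+25²) = √689 ≈ 26.249, ∠ = arctan(25/8) ≈ 72.26°
pole (s+4): 4 + j25 → |·| = √(4²+25²) = √641 ≈ 25.318, ∠ = arctan(25/4) ≈ 80.91°
pole (s+5): 5 + j25 → |·| = √(5²+25²) = √650 ≈ 25.495, ∠ = arctan(25/5) ≈ 78.69°
|T| = 2 · 26.249 / 645.48 ≈ 0.081332
Gain = 20 log₁₀(0.081332) ≈ -21.79 dB

-21.8 dB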